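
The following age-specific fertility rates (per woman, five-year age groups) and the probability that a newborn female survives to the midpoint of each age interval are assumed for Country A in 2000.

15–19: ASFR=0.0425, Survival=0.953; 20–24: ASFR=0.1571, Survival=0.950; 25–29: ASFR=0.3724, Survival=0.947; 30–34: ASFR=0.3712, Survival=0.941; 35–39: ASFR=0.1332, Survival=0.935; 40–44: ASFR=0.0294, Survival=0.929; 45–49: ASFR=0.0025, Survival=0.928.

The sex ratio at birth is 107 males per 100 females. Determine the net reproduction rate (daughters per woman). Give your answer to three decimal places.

Proportion female at birth = 100 / (100 + 107) = 0.48309.
Each age group contributes 5 × ASFR × survival:
  15–19: 5 × 0.0425 × 0.953 = 0.20251
  20–24: 5 × 0.1571 × 0.950 = 0.74623
  25–29: 5 × 0.3724 × 0.947 = 1.76331
  30–34: 5 × 0.3712 × 0.941 = 1.74650
  35–39: 5 × 0.1332 × 0.935 = 0.62271
  40–44: 5 × 0.0294 × 0.929 = 0.13656
  45–49: 5 × 0.0025 × 0.928 = 0.01160
Sum = 5.22942
NRR = 0.48309 × 5.22942 = 2.52628
With NRR above 1 the population is above replacement fertility.

2.526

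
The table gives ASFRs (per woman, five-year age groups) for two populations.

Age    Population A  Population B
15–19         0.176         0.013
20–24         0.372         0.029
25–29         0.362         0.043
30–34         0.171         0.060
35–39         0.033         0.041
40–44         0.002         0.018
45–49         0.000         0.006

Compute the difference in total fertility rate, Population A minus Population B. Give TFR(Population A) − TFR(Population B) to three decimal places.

4.530

Population A:
  Sum of ASFRs = 0.176 + 0.372 + 0.362 + 0.171 + 0.033 + 0.002 + 0.000 = 1.116
  TFR = 5 × 1.116 = 5.58
Population B:
  Sum of ASFRs = 0.013 + 0.029 + 0.043 + 0.060 + 0.041 + 0.018 + 0.006 = 0.210
  TFR = 5 × 0.210 = 1.05
Difference = 5.58 − 1.05 = 4.53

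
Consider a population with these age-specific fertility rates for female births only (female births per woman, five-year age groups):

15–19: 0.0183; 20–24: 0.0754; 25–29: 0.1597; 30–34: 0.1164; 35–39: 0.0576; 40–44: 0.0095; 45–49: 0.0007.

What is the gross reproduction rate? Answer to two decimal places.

Sum of female ASFRs = 0.0183 + 0.0754 + 0.1597 + 0.1164 + 0.0576 + 0.0095 + 0.0007 = 0.4376
GRR = 5 × 0.4376 = 2.188

2.19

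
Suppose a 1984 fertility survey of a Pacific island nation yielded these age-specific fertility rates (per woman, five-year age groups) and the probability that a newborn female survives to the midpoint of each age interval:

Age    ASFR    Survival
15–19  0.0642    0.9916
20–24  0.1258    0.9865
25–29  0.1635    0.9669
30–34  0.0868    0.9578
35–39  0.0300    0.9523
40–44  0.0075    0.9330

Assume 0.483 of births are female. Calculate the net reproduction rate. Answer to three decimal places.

1.122

Proportion female at birth = 0.483.
Weighting each age-specific rate by interval width and survival:
  15–19: 5 × 0.0642 × 0.9916 = 0.31830
  20–24: 5 × 0.1258 × 0.9865 = 0.62051
  25–29: 5 × 0.1635 × 0.9669 = 0.79044
  30–34: 5 × 0.0868 × 0.9578 = 0.41569
  35–39: 5 × 0.0300 × 0.9523 = 0.14285
  40–44: 5 × 0.0075 × 0.9330 = 0.03499
Sum = 2.32278
NRR = 0.483 × 2.32278 = 1.12190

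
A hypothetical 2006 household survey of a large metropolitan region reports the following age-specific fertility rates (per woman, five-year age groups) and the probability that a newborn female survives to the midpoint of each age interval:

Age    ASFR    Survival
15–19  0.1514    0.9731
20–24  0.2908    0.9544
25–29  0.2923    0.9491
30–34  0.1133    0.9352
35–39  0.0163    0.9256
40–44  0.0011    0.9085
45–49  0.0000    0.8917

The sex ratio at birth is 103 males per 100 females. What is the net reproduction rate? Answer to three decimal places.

2.030

Proportion female at birth = 100 / (100 + 103) = 0.49261.
Survival-weighted fertility by age (5·fₓ·Sₓ):
  15–19: 5 × 0.1514 × 0.9731 = 0.73664
  20–24: 5 × 0.2908 × 0.9544 = 1.38770
  25–29: 5 × 0.2923 × 0.9491 = 1.38711
  30–34: 5 × 0.1133 × 0.9352 = 0.52979
  35–39: 5 × 0.0163 × 0.9256 = 0.07544
  40–44: 5 × 0.0011 × 0.9085 = 0.00500
  45–49: 5 × 0.0000 × 0.8917 = 0.00000
Sum = 4.12168
NRR = 0.49261 × 4.12168 = 2.03038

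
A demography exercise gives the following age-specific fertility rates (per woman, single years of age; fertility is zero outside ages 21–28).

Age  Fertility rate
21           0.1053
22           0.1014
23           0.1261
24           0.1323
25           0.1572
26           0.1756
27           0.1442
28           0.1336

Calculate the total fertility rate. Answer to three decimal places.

Sum of ASFRs = 0.1053 + 0.1014 + 0.1261 + 0.1323 + 0.1572 + 0.1756 + 0.1442 + 0.1336 = 1.0757
TFR = 1.0757

1.076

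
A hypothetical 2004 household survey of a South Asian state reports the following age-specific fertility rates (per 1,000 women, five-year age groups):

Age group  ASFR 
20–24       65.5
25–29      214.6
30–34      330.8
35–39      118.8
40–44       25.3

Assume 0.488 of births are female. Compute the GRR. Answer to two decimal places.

Proportion female at birth = 0.488.
Sum of ASFRs = 65.5 + 214.6 + 330.8 + 118.8 + 25.3 = 755.0
TFR = 5 × 755.0 / 1000 = 3.775
GRR = 0.488 × 3.775 = 1.84220

1.84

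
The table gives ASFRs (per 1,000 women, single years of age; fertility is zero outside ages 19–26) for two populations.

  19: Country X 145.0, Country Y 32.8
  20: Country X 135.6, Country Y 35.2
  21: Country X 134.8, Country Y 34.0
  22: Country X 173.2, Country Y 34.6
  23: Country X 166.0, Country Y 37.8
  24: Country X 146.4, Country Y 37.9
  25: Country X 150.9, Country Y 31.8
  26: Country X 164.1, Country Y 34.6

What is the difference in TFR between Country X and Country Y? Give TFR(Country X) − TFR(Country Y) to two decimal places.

0.94

Country X:
  Sum of ASFRs = 145.0 + 135.6 + 134.8 + 173.2 + 166.0 + 146.4 + 150.9 + 164.1 = 1216.0
  TFR = 1216.0 / 1000 = 1.216
Country Y:
  Sum of ASFRs = 32.8 + 35.2 + 34.0 + 34.6 + 37.8 + 37.9 + 31.8 + 34.6 = 278.7
  TFR = 278.7 / 1000 = 0.2787
Difference = 1.216 − 0.2787 = 0.9373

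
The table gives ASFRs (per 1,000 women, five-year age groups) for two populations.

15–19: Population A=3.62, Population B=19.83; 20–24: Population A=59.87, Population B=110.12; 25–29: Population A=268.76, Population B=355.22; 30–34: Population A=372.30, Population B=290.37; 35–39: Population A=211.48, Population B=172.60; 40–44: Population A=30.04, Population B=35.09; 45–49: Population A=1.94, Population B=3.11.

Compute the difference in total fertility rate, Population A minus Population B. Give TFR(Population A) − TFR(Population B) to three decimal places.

Population A:
  Sum of ASFRs = 3.62 + 59.87 + 268.76 + 372.30 + 211.48 + 30.04 + 1.94 = 948.01
  TFR = 5 × 948.01 / 1000 = 4.74005
Population B:
  Sum of ASFRs = 19.83 + 110.12 + 355.22 + 290.37 + 172.60 + 35.09 + 3.11 = 986.34
  TFR = 5 × 986.34 / 1000 = 4.9317
Difference = 4.74005 − 4.9317 = -0.19165

-0.192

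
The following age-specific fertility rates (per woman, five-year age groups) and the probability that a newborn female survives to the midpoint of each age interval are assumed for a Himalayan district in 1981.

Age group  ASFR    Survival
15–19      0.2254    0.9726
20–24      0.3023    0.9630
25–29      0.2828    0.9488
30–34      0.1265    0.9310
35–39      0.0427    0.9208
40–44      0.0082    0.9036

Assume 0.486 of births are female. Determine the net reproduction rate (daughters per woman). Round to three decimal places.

Proportion female at birth = 0.486.
Weighting each age-specific rate by interval width and survival:
  15–19: 5 × 0.2254 × 0.9726 = 1.09612
  20–24: 5 × 0.3023 × 0.9630 = 1.45557
  25–29: 5 × 0.2828 × 0.9488 = 1.34160
  30–34: 5 × 0.1265 × 0.9310 = 0.58886
  35–39: 5 × 0.0427 × 0.9208 = 0.19659
  40–44: 5 × 0.0082 × 0.9036 = 0.03705
Sum = 4.71579
NRR = 0.486 × 4.71579 = 2.29187

2.292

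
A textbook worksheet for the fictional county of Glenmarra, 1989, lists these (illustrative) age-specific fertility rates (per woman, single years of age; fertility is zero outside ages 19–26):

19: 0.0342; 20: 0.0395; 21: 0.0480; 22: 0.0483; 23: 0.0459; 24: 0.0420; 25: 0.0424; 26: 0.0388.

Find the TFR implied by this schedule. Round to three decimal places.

Sum of ASFRs = 0.0342 + 0.0395 + 0.0480 + 0.0483 + 0.0459 + 0.0420 + 0.0424 + 0.0388 = 0.3391
TFR = 0.3391

0.339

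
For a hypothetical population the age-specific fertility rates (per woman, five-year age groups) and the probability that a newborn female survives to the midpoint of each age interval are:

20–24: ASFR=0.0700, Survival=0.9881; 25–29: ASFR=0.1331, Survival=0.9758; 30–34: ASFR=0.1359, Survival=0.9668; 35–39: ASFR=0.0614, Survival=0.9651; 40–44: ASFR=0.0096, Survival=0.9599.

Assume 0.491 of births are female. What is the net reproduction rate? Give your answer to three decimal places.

0.979

Proportion female at birth = 0.491.
Weighting each age-specific rate by interval width and survival:
  20–24: 5 × 0.0700 × 0.9881 = 0.34584
  25–29: 5 × 0.1331 × 0.9758 = 0.64939
  30–34: 5 × 0.1359 × 0.9668 = 0.65694
  35–39: 5 × 0.0614 × 0.9651 = 0.29629
  40–44: 5 × 0.0096 × 0.9599 = 0.04608
Sum = 1.99454
NRR = 0.491 × 1.99454 = 0.97932
NRR < 1, so the cohort does not fully replace itself.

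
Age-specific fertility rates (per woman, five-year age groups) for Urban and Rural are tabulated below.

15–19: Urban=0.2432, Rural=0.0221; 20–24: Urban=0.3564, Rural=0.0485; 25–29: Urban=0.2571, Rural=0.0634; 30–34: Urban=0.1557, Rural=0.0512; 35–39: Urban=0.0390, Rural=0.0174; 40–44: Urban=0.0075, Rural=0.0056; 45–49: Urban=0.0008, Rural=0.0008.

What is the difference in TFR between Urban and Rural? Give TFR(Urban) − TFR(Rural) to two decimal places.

Urban:
  Sum of ASFRs = 0.2432 + 0.3564 + 0.2571 + 0.1557 + 0.0390 + 0.0075 + 0.0008 = 1.0597
  TFR = 5 × 1.0597 = 5.2985
Rural:
  Sum of ASFRs = 0.0221 + 0.0485 + 0.0634 + 0.0512 + 0.0174 + 0.0056 + 0.0008 = 0.2090
  TFR = 5 × 0.2090 = 1.045
Difference = 5.2985 − 1.045 = 4.2535

4.25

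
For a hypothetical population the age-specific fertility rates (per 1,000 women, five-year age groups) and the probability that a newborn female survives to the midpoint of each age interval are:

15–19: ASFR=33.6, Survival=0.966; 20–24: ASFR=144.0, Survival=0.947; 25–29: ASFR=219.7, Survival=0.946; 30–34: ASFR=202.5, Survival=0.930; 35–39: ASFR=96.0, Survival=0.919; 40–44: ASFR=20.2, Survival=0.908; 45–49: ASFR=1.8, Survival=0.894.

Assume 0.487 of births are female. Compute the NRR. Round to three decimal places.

1.639

Proportion female at birth = 0.487.
Each age group contributes 5 × ASFR × survival:
  15–19: 5 × 33.6/1000 × 0.966 = 0.16229
  20–24: 5 × 144.0/1000 × 0.947 = 0.68184
  25–29: 5 × 219.7/1000 × 0.946 = 1.03918
  30–34: 5 × 202.5/1000 × 0.930 = 0.94163
  35–39: 5 × 96.0/1000 × 0.919 = 0.44112
  40–44: 5 × 20.2/1000 × 0.908 = 0.09171
  45–49: 5 × 1.8/1000 × 0.894 = 0.00805
Sum = 3.36582
NRR = 0.487 × 3.36582 = 1.63915
An NRR exceeding 1 indicates intrinsic growth under these rates.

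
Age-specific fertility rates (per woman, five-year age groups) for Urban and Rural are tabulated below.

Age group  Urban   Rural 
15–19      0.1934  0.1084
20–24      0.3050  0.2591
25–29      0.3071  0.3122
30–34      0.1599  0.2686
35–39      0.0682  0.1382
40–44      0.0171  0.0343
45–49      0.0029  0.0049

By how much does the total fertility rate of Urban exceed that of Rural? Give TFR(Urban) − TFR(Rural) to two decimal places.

Urban:
  Sum of ASFRs = 0.1934 + 0.3050 + 0.3071 + 0.1599 + 0.0682 + 0.0171 + 0.0029 = 1.0536
  TFR = 5 × 1.0536 = 5.268
Rural:
  Sum of ASFRs = 0.1084 + 0.2591 + 0.3122 + 0.2686 + 0.1382 + 0.0343 + 0.0049 = 1.1257
  TFR = 5 × 1.1257 = 5.6285
Difference = 5.268 − 5.6285 = -0.3605

-0.36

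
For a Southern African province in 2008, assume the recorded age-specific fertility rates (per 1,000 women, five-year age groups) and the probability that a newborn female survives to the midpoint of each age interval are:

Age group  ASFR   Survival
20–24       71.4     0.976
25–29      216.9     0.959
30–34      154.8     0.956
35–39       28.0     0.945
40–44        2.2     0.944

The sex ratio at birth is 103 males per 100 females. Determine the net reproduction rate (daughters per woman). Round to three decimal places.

1.119

Proportion female at birth = 100 / (100 + 103) = 0.49261.
Weighting each age-specific rate by interval width and survival:
  20–24: 5 × 71.4/1000 × 0.976 = 0.34843
  25–29: 5 × 216.9/1000 × 0.959 = 1.04004
  30–34: 5 × 154.8/1000 × 0.956 = 0.73994
  35–39: 5 × 28.0/1000 × 0.945 = 0.13230
  40–44: 5 × 2.2/1000 × 0.944 = 0.01038
Sum = 2.27109
NRR = 0.49261 × 2.27109 = 1.11876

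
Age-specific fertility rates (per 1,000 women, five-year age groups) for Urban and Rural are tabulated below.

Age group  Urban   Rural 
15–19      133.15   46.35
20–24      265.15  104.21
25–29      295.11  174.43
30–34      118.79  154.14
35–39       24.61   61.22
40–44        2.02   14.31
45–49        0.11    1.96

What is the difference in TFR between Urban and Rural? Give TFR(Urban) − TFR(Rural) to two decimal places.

Urban:
  Sum of ASFRs = 133.15 + 265.15 + 295.11 + 118.79 + 24.61 + 2.02 + 0.11 = 838.94
  TFR = 5 × 838.94 / 1000 = 4.1947
Rural:
  Sum of ASFRs = 46.35 + 104.21 + 174.43 + 154.14 + 61.22 + 14.31 + 1.96 = 556.62
  TFR = 5 × 556.62 / 1000 = 2.7831
Difference = 4.1947 − 2.7831 = 1.4116

1.41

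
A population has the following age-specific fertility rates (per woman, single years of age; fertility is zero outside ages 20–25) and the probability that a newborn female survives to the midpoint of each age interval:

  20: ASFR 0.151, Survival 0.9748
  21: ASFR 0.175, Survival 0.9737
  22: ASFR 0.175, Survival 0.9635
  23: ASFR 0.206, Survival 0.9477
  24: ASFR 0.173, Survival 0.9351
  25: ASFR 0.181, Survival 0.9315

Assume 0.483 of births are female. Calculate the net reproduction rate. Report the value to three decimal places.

Proportion female at birth = 0.483.
Weighting each age-specific rate by interval width and survival:
  20: 1 × 0.151 × 0.9748 = 0.14719
  21: 1 × 0.175 × 0.9737 = 0.17040
  22: 1 × 0.175 × 0.9635 = 0.16861
  23: 1 × 0.206 × 0.9477 = 0.19523
  24: 1 × 0.173 × 0.9351 = 0.16177
  25: 1 × 0.181 × 0.9315 = 0.16860
Sum = 1.01180
NRR = 0.483 × 1.01180 = 0.48870

0.489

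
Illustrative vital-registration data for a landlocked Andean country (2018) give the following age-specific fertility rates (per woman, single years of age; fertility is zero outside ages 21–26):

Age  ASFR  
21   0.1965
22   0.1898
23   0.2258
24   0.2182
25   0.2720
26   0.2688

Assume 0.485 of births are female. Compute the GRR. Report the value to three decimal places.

Proportion female at birth = 0.485.
Sum of ASFRs = 0.1965 + 0.1898 + 0.2258 + 0.2182 + 0.2720 + 0.2688 = 1.3711
TFR = 1.3711
GRR = 0.485 × 1.3711 = 0.66498

0.665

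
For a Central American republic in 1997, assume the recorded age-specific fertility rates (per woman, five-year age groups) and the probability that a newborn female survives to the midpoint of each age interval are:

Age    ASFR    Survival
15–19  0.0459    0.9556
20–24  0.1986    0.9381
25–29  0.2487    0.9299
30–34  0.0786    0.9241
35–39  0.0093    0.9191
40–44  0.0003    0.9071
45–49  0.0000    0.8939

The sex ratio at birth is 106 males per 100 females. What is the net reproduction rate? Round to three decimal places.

Proportion female at birth = 100 / (100 + 106) = 0.48544.
Each age group contributes 5 × ASFR × survival:
  15–19: 5 × 0.0459 × 0.9556 = 0.21931
  20–24: 5 × 0.1986 × 0.9381 = 0.93153
  25–29: 5 × 0.2487 × 0.9299 = 1.15633
  30–34: 5 × 0.0786 × 0.9241 = 0.36317
  35–39: 5 × 0.0093 × 0.9191 = 0.04274
  40–44: 5 × 0.0003 × 0.9071 = 0.00136
  45–49: 5 × 0.0000 × 0.8939 = 0.00000
Sum = 2.71444
NRR = 0.48544 × 2.71444 = 1.31770
With NRR above 1 the population is above replacement fertility.

1.318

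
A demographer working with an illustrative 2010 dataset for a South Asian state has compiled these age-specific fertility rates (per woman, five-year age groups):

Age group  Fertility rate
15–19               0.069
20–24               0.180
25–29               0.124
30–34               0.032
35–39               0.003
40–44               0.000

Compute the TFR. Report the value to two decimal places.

2.04

Sum of ASFRs = 0.069 + 0.180 + 0.124 + 0.032 + 0.003 + 0.000 = 0.408
TFR = 5 × 0.408 = 2.04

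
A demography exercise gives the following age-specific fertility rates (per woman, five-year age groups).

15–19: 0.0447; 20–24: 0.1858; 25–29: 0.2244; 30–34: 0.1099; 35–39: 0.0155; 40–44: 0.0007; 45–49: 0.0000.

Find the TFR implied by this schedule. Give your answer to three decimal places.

2.905

Sum of ASFRs = 0.0447 + 0.1858 + 0.2244 + 0.1099 + 0.0155 + 0.0007 + 0.0000 = 0.5810
TFR = 5 × 0.5810 = 2.905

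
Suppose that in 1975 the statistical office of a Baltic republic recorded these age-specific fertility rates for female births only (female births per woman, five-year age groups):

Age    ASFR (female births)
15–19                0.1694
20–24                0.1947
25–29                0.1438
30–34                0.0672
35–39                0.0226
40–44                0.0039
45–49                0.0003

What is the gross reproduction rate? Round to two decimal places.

Sum of female ASFRs = 0.1694 + 0.1947 + 0.1438 + 0.0672 + 0.0226 + 0.0039 + 0.0003 = 0.6019
GRR = 5 × 0.6019 = 3.0095

3.01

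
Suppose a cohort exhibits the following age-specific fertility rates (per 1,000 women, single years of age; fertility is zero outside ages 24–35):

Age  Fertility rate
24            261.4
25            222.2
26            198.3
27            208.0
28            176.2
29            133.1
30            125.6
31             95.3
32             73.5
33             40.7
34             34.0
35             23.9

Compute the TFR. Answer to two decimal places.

Sum of ASFRs = 261.4 + 222.2 + 198.3 + 208.0 + 176.2 + 133.1 + 125.6 + 95.3 + 73.5 + 40.7 + 34.0 + 23.9 = 1592.2
TFR = 1592.2 / 1000 = 1.5922

1.59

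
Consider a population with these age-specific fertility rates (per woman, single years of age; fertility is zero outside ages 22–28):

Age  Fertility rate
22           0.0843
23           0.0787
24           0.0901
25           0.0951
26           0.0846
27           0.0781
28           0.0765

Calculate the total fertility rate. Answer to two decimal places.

Sum of ASFRs = 0.0843 + 0.0787 + 0.0901 + 0.0951 + 0.0846 + 0.0781 + 0.0765 = 0.5874
TFR = 0.5874

0.59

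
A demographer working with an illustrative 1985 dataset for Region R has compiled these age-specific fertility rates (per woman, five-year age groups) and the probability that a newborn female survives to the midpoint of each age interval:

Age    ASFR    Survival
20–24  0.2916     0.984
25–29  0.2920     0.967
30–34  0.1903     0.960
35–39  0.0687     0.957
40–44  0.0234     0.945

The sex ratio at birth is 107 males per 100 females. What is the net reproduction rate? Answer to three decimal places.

2.029

Proportion female at birth = 100 / (100 + 107) = 0.48309.
Weighting each age-specific rate by interval width and survival:
  20–24: 5 × 0.2916 × 0.984 = 1.43467
  25–29: 5 × 0.2920 × 0.967 = 1.41182
  30–34: 5 × 0.1903 × 0.960 = 0.91344
  35–39: 5 × 0.0687 × 0.957 = 0.32873
  40–44: 5 × 0.0234 × 0.945 = 0.11057
Sum = 4.19923
NRR = 0.48309 × 4.19923 = 2.02861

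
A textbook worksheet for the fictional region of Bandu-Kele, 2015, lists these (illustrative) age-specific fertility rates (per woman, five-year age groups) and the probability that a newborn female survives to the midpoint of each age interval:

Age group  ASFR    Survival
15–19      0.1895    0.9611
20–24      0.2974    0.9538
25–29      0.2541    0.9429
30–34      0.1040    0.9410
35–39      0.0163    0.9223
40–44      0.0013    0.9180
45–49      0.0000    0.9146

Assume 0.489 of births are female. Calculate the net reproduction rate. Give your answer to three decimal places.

2.004

Proportion female at birth = 0.489.
Per-age-group product (5 × ASFR × survival probability):
  15–19: 5 × 0.1895 × 0.9611 = 0.91064
  20–24: 5 × 0.2974 × 0.9538 = 1.41830
  25–29: 5 × 0.2541 × 0.9429 = 1.19795
  30–34: 5 × 0.1040 × 0.9410 = 0.48932
  35–39: 5 × 0.0163 × 0.9223 = 0.07517
  40–44: 5 × 0.0013 × 0.9180 = 0.00597
  45–49: 5 × 0.0000 × 0.9146 = 0.00000
Sum = 4.09735
NRR = 0.489 × 4.09735 = 2.00360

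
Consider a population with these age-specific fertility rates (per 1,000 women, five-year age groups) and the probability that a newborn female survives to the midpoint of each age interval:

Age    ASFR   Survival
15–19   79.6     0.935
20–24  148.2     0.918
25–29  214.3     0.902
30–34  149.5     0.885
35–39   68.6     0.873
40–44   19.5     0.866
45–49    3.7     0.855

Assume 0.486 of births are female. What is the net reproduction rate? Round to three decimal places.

1.497

Proportion female at birth = 0.486.
Per-age-group product (5 × ASFR × survival probability):
  15–19: 5 × 79.6/1000 × 0.935 = 0.37213
  20–24: 5 × 148.2/1000 × 0.918 = 0.68024
  25–29: 5 × 214.3/1000 × 0.902 = 0.96649
  30–34: 5 × 149.5/1000 × 0.885 = 0.66154
  35–39: 5 × 68.6/1000 × 0.873 = 0.29944
  40–44: 5 × 19.5/1000 × 0.866 = 0.08444
  45–49: 5 × 3.7/1000 × 0.855 = 0.01582
Sum = 3.08010
NRR = 0.486 × 3.08010 = 1.49693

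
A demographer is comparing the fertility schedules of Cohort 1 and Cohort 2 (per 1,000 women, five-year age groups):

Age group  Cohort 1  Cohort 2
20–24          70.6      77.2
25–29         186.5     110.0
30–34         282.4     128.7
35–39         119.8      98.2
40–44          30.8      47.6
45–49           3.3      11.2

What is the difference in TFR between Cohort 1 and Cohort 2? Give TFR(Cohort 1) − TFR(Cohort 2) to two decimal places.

1.10

Cohort 1:
  Sum of ASFRs = 70.6 + 186.5 + 282.4 + 119.8 + 30.8 + 3.3 = 693.4
  TFR = 5 × 693.4 / 1000 = 3.467
Cohort 2:
  Sum of ASFRs = 77.2 + 110.0 + 128.7 + 98.2 + 47.6 + 11.2 = 472.9
  TFR = 5 × 472.9 / 1000 = 2.3645
Difference = 3.467 − 2.3645 = 1.1025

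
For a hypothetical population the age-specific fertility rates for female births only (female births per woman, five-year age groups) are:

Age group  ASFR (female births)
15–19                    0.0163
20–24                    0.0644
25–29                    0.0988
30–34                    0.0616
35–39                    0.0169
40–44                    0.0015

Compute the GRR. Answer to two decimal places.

1.30

Sum of female ASFRs = 0.0163 + 0.0644 + 0.0988 + 0.0616 + 0.0169 + 0.0015 = 0.2595
GRR = 5 × 0.2595 = 1.2975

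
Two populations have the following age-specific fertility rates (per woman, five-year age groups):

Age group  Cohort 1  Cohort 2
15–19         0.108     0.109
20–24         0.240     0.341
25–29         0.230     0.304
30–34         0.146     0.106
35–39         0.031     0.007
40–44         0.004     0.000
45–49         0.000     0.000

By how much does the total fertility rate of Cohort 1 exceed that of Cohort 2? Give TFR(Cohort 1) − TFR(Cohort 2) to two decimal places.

Cohort 1:
  Sum of ASFRs = 0.108 + 0.240 + 0.230 + 0.146 + 0.031 + 0.004 + 0.000 = 0.759
  TFR = 5 × 0.759 = 3.795
Cohort 2:
  Sum of ASFRs = 0.109 + 0.341 + 0.304 + 0.106 + 0.007 + 0.000 + 0.000 = 0.867
  TFR = 5 × 0.867 = 4.335
Difference = 3.795 − 4.335 = -0.54

-0.54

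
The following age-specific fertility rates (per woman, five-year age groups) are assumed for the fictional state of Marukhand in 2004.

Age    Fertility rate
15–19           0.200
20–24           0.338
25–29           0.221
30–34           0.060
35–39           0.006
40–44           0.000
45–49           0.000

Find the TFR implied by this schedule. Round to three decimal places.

4.125

Sum of ASFRs = 0.200 + 0.338 + 0.221 + 0.060 + 0.006 + 0.000 + 0.000 = 0.825
TFR = 5 × 0.825 = 4.125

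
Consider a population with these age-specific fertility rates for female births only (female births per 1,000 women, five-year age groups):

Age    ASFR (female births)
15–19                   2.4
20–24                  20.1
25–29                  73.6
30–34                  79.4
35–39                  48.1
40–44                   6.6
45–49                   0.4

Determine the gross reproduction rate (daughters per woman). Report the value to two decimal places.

1.15

Sum of female ASFRs = 2.4 + 20.1 + 73.6 + 79.4 + 48.1 + 6.6 + 0.4 = 230.6
GRR = 5 × 230.6 / 1000 = 1.153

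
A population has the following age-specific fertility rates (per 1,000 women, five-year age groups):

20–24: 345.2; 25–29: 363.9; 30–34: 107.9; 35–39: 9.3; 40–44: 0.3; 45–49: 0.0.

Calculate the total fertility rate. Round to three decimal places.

Sum of ASFRs = 345.2 + 363.9 + 107.9 + 9.3 + 0.3 + 0.0 = 826.6
TFR = 5 × 826.6 / 1000 = 4.133

4.133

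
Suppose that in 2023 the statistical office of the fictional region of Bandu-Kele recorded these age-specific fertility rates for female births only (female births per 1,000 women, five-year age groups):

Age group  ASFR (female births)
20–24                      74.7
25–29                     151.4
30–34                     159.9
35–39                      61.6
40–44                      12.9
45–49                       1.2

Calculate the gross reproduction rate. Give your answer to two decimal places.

2.31

Sum of female ASFRs = 74.7 + 151.4 + 159.9 + 61.6 + 12.9 + 1.2 = 461.7
GRR = 5 × 461.7 / 1000 = 2.3085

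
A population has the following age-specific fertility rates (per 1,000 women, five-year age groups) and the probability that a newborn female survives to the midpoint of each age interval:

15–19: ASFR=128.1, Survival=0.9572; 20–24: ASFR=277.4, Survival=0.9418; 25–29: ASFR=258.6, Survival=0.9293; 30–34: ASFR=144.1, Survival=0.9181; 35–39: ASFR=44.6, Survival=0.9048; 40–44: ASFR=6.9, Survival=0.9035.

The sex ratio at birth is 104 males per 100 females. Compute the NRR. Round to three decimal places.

Proportion female at birth = 100 / (100 + 104) = 0.49020.
Per-age-group product (5 × ASFR × survival probability):
  15–19: 5 × 128.1/1000 × 0.9572 = 0.61309
  20–24: 5 × 277.4/1000 × 0.9418 = 1.30628
  25–29: 5 × 258.6/1000 × 0.9293 = 1.20158
  30–34: 5 × 144.1/1000 × 0.9181 = 0.66149
  35–39: 5 × 44.6/1000 × 0.9048 = 0.20177
  40–44: 5 × 6.9/1000 × 0.9035 = 0.03117
Sum = 4.01538
NRR = 0.49020 × 4.01538 = 1.96834
An NRR exceeding 1 indicates intrinsic growth under these rates.

1.968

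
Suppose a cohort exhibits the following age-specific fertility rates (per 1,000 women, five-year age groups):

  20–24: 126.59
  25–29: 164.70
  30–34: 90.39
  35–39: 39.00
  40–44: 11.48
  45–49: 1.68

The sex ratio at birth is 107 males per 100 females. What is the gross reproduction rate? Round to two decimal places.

1.05

Proportion female at birth = 100 / (100 + 107) = 0.48309.
Sum of ASFRs = 126.59 + 164.70 + 90.39 + 39.00 + 11.48 + 1.68 = 433.84
TFR = 5 × 433.84 / 1000 = 2.1692
GRR = 0.48309 × 2.1692 = 1.04792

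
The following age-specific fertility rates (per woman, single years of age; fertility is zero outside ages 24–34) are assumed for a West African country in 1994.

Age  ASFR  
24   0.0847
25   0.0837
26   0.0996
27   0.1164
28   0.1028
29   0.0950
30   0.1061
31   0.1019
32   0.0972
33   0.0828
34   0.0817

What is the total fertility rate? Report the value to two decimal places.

1.05

Sum of ASFRs = 0.0847 + 0.0837 + 0.0996 + 0.1164 + 0.1028 + 0.0950 + 0.1061 + 0.1019 + 0.0972 + 0.0828 + 0.0817 = 1.0519
TFR = 1.0519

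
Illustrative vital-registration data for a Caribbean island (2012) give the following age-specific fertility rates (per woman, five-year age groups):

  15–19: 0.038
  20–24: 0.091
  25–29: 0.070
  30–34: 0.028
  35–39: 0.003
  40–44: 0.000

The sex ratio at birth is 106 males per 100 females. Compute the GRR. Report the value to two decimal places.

0.56

Proportion female at birth = 100 / (100 + 106) = 0.48544.
Sum of ASFRs = 0.038 + 0.091 + 0.070 + 0.028 + 0.003 + 0.000 = 0.230
TFR = 5 × 0.230 = 1.15
GRR = 0.48544 × 1.15 = 0.55826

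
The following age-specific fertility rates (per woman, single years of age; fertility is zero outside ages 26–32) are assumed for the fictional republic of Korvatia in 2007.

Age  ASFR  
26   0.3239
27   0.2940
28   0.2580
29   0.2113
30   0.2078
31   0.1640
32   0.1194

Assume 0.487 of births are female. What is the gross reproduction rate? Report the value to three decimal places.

Proportion female at birth = 0.487.
Sum of ASFRs = 0.3239 + 0.2940 + 0.2580 + 0.2113 + 0.2078 + 0.1640 + 0.1194 = 1.5784
TFR = 1.5784
GRR = 0.487 × 1.5784 = 0.76868

0.769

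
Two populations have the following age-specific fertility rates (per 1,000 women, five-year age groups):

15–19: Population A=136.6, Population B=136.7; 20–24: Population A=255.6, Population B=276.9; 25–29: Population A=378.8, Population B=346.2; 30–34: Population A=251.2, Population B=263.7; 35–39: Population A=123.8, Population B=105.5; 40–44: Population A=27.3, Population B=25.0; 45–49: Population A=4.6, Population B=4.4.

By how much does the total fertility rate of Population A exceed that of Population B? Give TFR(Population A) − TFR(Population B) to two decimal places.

0.10

Population A:
  Sum of ASFRs = 136.6 + 255.6 + 378.8 + 251.2 + 123.8 + 27.3 + 4.6 = 1177.9
  TFR = 5 × 1177.9 / 1000 = 5.8895
Population B:
  Sum of ASFRs = 136.7 + 276.9 + 346.2 + 263.7 + 105.5 + 25.0 + 4.4 = 1158.4
  TFR = 5 × 1158.4 / 1000 = 5.792
Difference = 5.8895 − 5.792 = 0.0975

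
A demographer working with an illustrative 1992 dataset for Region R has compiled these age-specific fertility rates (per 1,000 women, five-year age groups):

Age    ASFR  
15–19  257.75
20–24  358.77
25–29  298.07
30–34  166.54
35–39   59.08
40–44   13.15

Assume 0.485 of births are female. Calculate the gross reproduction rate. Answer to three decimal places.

2.797

Proportion female at birth = 0.485.
Sum of ASFRs = 257.75 + 358.77 + 298.07 + 166.54 + 59.08 + 13.15 = 1153.36
TFR = 5 × 1153.36 / 1000 = 5.7668
GRR = 0.485 × 5.7668 = 2.79690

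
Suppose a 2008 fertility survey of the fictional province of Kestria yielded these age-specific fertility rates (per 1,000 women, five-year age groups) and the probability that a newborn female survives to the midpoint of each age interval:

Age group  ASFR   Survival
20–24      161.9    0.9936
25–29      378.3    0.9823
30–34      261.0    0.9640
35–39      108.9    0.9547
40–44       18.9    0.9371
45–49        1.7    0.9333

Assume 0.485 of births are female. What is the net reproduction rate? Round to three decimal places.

2.200

Proportion female at birth = 0.485.
Survival-weighted fertility by age (5·fₓ·Sₓ):
  20–24: 5 × 161.9/1000 × 0.9936 = 0.80432
  25–29: 5 × 378.3/1000 × 0.9823 = 1.85802
  30–34: 5 × 261.0/1000 × 0.9640 = 1.25802
  35–39: 5 × 108.9/1000 × 0.9547 = 0.51983
  40–44: 5 × 18.9/1000 × 0.9371 = 0.08856
  45–49: 5 × 1.7/1000 × 0.9333 = 0.00793
Sum = 4.53668
NRR = 0.485 × 4.53668 = 2.20029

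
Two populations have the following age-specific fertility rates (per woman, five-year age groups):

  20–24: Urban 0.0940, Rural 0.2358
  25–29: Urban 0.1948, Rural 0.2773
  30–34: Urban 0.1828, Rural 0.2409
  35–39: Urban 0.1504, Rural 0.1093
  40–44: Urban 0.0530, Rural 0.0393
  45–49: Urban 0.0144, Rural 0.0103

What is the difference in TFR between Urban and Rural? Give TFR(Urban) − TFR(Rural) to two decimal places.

-1.12

Urban:
  Sum of ASFRs = 0.0940 + 0.1948 + 0.1828 + 0.1504 + 0.0530 + 0.0144 = 0.6894
  TFR = 5 × 0.6894 = 3.447
Rural:
  Sum of ASFRs = 0.2358 + 0.2773 + 0.2409 + 0.1093 + 0.0393 + 0.0103 = 0.9129
  TFR = 5 × 0.9129 = 4.5645
Difference = 3.447 − 4.5645 = -1.1175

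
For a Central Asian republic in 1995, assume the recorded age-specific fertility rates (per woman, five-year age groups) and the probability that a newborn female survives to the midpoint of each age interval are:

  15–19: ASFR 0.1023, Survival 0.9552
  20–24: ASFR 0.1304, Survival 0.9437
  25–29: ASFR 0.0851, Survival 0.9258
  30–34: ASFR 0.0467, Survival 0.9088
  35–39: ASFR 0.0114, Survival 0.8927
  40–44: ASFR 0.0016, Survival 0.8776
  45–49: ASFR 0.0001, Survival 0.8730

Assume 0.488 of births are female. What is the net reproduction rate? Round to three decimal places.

Proportion female at birth = 0.488.
Each age group contributes 5 × ASFR × survival:
  15–19: 5 × 0.1023 × 0.9552 = 0.48858
  20–24: 5 × 0.1304 × 0.9437 = 0.61529
  25–29: 5 × 0.0851 × 0.9258 = 0.39393
  30–34: 5 × 0.0467 × 0.9088 = 0.21220
  35–39: 5 × 0.0114 × 0.8927 = 0.05088
  40–44: 5 × 0.0016 × 0.8776 = 0.00702
  45–49: 5 × 0.0001 × 0.8730 = 0.00044
Sum = 1.76834
NRR = 0.488 × 1.76834 = 0.86295

0.863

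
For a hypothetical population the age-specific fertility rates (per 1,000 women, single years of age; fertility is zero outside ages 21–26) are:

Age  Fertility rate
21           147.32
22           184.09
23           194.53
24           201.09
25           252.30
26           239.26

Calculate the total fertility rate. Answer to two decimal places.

Sum of ASFRs = 147.32 + 184.09 + 194.53 + 201.09 + 252.30 + 239.26 = 1218.59
TFR = 1218.59 / 1000 = 1.21859

1.22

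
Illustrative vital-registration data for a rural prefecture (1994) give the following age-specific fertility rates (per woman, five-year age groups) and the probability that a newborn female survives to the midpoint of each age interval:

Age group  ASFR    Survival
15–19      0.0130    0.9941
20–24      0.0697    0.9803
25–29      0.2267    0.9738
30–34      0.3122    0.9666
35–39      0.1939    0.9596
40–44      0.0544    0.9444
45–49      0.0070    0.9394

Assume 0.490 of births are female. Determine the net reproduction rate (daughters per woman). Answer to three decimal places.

Proportion female at birth = 0.490.
Survival-weighted fertility by age (5·fₓ·Sₓ):
  15–19: 5 × 0.0130 × 0.9941 = 0.06462
  20–24: 5 × 0.0697 × 0.9803 = 0.34163
  25–29: 5 × 0.2267 × 0.9738 = 1.10380
  30–34: 5 × 0.3122 × 0.9666 = 1.50886
  35–39: 5 × 0.1939 × 0.9596 = 0.93033
  40–44: 5 × 0.0544 × 0.9444 = 0.25688
  45–49: 5 × 0.0070 × 0.9394 = 0.03288
Sum = 4.23900
NRR = 0.490 × 4.23900 = 2.07711

2.077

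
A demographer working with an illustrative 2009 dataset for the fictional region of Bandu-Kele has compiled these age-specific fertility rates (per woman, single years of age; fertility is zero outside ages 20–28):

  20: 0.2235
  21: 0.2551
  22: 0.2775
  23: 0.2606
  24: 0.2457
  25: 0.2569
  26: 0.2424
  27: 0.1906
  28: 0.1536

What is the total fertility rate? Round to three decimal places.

Sum of ASFRs = 0.2235 + 0.2551 + 0.2775 + 0.2606 + 0.2457 + 0.2569 + 0.2424 + 0.1906 + 0.1536 = 2.1059
TFR = 2.1059

2.106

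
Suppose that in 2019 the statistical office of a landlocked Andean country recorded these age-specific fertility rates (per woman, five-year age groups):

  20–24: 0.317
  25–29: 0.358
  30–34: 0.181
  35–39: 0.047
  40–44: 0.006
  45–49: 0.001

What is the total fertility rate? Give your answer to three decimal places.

Sum of ASFRs = 0.317 + 0.358 + 0.181 + 0.047 + 0.006 + 0.001 = 0.910
TFR = 5 × 0.910 = 4.55

4.550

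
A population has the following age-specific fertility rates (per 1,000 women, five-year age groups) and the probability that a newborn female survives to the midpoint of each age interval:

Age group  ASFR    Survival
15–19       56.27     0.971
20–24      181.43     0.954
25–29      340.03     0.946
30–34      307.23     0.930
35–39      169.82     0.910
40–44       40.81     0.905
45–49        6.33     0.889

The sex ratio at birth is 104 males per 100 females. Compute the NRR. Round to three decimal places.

2.530

Proportion female at birth = 100 / (100 + 104) = 0.49020.
Survival-weighted fertility by age (5·fₓ·Sₓ):
  15–19: 5 × 56.27/1000 × 0.971 = 0.27319
  20–24: 5 × 181.43/1000 × 0.954 = 0.86542
  25–29: 5 × 340.03/1000 × 0.946 = 1.60834
  30–34: 5 × 307.23/1000 × 0.930 = 1.42862
  35–39: 5 × 169.82/1000 × 0.910 = 0.77268
  40–44: 5 × 40.81/1000 × 0.905 = 0.18467
  45–49: 5 × 6.33/1000 × 0.889 = 0.02814
Sum = 5.16106
NRR = 0.49020 × 5.16106 = 2.52995
An NRR exceeding 1 indicates intrinsic growth under these rates.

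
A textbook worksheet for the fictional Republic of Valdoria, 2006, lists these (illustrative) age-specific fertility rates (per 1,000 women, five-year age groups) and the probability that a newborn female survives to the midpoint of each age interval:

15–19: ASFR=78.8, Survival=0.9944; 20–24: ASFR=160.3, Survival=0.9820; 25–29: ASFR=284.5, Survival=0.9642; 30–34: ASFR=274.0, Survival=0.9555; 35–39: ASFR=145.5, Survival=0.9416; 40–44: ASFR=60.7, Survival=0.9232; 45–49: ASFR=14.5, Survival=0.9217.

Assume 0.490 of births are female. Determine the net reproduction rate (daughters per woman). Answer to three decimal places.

Proportion female at birth = 0.490.
Per-age-group product (5 × ASFR × survival probability):
  15–19: 5 × 78.8/1000 × 0.9944 = 0.39179
  20–24: 5 × 160.3/1000 × 0.9820 = 0.78707
  25–29: 5 × 284.5/1000 × 0.9642 = 1.37157
  30–34: 5 × 274.0/1000 × 0.9555 = 1.30904
  35–39: 5 × 145.5/1000 × 0.9416 = 0.68501
  40–44: 5 × 60.7/1000 × 0.9232 = 0.28019
  45–49: 5 × 14.5/1000 × 0.9217 = 0.06682
Sum = 4.89149
NRR = 0.490 × 4.89149 = 2.39683

2.397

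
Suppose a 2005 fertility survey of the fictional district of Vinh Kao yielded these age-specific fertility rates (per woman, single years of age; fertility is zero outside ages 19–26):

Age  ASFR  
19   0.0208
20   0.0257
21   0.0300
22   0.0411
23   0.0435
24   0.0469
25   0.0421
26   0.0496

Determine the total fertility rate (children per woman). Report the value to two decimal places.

0.30

Sum of ASFRs = 0.0208 + 0.0257 + 0.0300 + 0.0411 + 0.0435 + 0.0469 + 0.0421 + 0.0496 = 0.2997
TFR = 0.2997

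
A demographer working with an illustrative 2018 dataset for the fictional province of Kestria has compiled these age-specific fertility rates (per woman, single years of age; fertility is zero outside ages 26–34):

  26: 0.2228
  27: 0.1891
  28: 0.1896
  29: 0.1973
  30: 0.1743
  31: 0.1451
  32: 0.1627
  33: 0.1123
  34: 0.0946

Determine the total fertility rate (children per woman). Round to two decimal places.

Sum of ASFRs = 0.2228 + 0.1891 + 0.1896 + 0.1973 + 0.1743 + 0.1451 + 0.1627 + 0.1123 + 0.0946 = 1.4878
TFR = 1.4878

1.49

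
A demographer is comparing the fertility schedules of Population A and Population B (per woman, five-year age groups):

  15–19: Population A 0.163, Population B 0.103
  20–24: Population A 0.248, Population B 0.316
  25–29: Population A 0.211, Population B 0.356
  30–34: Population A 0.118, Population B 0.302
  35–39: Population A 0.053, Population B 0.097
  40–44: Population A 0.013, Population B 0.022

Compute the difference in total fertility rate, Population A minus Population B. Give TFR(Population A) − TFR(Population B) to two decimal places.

-1.95

Population A:
  Sum of ASFRs = 0.163 + 0.248 + 0.211 + 0.118 + 0.053 + 0.013 = 0.806
  TFR = 5 × 0.806 = 4.03
Population B:
  Sum of ASFRs = 0.103 + 0.316 + 0.356 + 0.302 + 0.097 + 0.022 = 1.196
  TFR = 5 × 1.196 = 5.98
Difference = 4.03 − 5.98 = -1.95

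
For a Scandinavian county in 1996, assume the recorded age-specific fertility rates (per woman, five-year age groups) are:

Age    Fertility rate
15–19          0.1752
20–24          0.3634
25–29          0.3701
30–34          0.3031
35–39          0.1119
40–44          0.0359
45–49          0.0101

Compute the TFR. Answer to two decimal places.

Sum of ASFRs = 0.1752 + 0.3634 + 0.3701 + 0.3031 + 0.1119 + 0.0359 + 0.0101 = 1.3697
TFR = 5 × 1.3697 = 6.8485

6.85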